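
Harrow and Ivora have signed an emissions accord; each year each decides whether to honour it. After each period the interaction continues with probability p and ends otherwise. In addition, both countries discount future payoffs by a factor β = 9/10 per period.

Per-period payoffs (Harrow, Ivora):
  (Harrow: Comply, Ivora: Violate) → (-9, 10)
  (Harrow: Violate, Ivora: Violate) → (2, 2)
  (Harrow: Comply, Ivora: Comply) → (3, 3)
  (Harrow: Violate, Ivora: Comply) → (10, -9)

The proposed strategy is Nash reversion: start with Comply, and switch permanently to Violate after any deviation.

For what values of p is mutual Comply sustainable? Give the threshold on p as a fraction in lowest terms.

Expected continuation weight on next period's payoff is β·p = 9/10·p, which plays the role of the discount factor.
Cooperation requires 9/10·p ≥ (10−3)/(10−2) = 7/8, hence p ≥ 35/36.

35/36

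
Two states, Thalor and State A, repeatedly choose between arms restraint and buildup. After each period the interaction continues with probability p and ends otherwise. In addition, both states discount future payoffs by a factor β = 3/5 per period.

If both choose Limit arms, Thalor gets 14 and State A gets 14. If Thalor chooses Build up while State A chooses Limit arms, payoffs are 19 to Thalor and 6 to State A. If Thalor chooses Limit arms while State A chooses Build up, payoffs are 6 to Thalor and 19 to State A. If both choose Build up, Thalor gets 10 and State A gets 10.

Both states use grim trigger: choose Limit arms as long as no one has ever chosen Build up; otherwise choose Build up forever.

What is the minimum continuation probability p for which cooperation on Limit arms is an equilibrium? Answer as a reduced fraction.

Expected continuation weight on next period's payoff is β·p = 3/5·p, which plays the role of the discount factor.
Cooperation requires 3/5·p ≥ (19−14)/(19−10) = 5/9, hence p ≥ 25/27.

25/27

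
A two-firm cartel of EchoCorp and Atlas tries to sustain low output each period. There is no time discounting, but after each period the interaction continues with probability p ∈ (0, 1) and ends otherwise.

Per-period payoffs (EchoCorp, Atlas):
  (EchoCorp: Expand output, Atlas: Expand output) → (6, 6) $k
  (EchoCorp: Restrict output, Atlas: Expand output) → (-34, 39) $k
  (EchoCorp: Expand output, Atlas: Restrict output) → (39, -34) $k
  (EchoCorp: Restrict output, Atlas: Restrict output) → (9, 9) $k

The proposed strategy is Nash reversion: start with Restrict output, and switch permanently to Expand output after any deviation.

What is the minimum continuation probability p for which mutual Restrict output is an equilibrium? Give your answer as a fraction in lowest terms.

10/11

With no time discounting, the continuation probability p plays the role of the discount factor.
Grim-trigger IC: 9/(1−p) ≥ 39 + 6p/(1−p) ⇒ p ≥ (39−9)/(39−6) = 10/11.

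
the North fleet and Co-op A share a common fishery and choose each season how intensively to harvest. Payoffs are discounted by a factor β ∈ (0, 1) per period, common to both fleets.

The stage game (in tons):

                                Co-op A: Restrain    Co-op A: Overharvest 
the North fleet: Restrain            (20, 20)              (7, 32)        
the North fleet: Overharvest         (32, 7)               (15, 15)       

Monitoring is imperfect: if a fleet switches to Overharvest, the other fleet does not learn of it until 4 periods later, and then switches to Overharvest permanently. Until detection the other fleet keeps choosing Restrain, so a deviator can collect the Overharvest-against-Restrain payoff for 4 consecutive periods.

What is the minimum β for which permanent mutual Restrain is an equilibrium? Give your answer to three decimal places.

0.917

Deviating for the 4 undetected periods gains 32−20 = 12 per period over cooperation, then loses 20−15 = 5 per period forever once punishment starts.
Gain: 12(1 + β + … + β^3); loss: 5·β^4/(1−β).
No profitable deviation ⇔ 12(1−β^4) ≤ 5·β^4, i.e. β^4 ≥ 12/(12+5) = 12/17.
Hence β ≥ (12/17)^(1/4) ≈ 0.917.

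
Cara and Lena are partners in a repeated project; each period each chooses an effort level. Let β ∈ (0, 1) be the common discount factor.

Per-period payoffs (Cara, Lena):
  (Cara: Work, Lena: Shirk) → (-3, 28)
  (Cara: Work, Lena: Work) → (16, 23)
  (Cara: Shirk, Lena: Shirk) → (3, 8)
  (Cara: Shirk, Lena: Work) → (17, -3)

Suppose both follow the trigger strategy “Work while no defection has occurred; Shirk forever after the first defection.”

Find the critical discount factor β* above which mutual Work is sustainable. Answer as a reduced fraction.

1/4

Cara: cooperation gives 16 each period; deviation gives 17 once then 3 forever.
  16/(1−β) ≥ 17 + 3β/(1−β) ⇒ β ≥ 1/14.
Lena: cooperation gives 23 each period; deviation gives 28 once then 8 forever.
  β ≥ 5/20 = 1/4.
Both must hold, so the binding constraint is Lena's: β ≥ 1/4.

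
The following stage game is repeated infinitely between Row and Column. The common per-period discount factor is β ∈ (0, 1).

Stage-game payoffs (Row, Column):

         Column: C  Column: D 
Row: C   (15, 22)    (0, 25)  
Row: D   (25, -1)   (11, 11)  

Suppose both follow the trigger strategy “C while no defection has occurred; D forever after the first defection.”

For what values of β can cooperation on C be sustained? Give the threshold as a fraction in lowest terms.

5/7

Row's threshold: (25−15)/(25−11) = 5/7.
Column's threshold: (25−22)/(25−11) = 3/14.
5/7 > 3/14, so Row binds and β* = 5/7.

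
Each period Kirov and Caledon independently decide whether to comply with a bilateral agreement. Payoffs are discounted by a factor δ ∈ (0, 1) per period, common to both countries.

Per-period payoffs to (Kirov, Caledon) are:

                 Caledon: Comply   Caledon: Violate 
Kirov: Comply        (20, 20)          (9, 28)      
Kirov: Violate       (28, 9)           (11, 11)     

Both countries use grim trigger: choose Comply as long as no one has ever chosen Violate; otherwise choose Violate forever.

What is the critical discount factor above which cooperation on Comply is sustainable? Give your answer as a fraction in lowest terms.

8/17

One-period gain from deviating is 28 − 20 = 8. The loss is 20 − 11 = 9 in every subsequent period, with present value 9·δ/(1−δ).
Deviation is unprofitable when 9·δ/(1−δ) ≥ 8, i.e. δ/(1−δ) ≥ 8/9.
Equivalently δ ≥ 8/(8+9) = 8/17.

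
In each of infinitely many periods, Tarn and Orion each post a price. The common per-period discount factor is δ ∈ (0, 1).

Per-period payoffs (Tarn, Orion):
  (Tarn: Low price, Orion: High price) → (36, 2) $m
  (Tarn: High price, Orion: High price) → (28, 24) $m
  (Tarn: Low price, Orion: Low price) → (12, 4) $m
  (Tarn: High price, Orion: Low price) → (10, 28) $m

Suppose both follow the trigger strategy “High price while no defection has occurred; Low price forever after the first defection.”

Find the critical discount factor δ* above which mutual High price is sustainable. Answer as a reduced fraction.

For Tarn: deviation gain 36−28 = 8, per-period punishment loss 28−12 = 16. IC gives δ ≥ 8/24 = 1/3.
For Orion: gain 4, loss 20 per period, so δ ≥ 4/24 = 1/6.
The tighter constraint is Tarn's, so cooperation needs δ ≥ 1/3.

1/3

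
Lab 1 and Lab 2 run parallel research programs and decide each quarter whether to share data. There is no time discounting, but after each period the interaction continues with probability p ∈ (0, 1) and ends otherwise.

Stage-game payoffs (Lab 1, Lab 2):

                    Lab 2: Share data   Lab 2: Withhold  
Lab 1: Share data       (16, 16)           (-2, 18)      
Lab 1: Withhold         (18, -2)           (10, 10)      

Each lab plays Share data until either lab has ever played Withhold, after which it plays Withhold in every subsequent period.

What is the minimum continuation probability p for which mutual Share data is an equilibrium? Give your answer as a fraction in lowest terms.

1/4

Expected cooperation value is 16 + p·16 + p²·16 + … = 16/(1−p); deviation gives 18 + p·10/(1−p).
16 ≥ 18(1−p) + 10p ⇒ 8p ≥ 2 ⇒ p ≥ 2/8 = 1/4.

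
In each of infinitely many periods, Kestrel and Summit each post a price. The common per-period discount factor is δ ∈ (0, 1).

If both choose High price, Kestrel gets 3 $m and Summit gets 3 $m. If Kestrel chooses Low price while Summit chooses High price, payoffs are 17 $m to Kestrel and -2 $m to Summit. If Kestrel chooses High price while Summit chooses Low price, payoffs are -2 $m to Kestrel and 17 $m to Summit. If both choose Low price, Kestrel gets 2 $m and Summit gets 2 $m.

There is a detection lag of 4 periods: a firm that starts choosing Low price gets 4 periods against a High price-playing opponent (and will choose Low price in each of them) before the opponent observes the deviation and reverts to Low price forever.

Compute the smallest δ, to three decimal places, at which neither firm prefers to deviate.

Deviating for the 4 undetected periods gains 17−3 = 14 per period over cooperation, then loses 3−2 = 1 per period forever once punishment starts.
Gain: 14(1 + δ + … + δ^3); loss: 1·δ^4/(1−δ).
No profitable deviation ⇔ 14(1−δ^4) ≤ 1·δ^4, i.e. δ^4 ≥ 14/(14+1) = 14/15.
Hence δ ≥ (14/15)^(1/4) ≈ 0.983.

0.983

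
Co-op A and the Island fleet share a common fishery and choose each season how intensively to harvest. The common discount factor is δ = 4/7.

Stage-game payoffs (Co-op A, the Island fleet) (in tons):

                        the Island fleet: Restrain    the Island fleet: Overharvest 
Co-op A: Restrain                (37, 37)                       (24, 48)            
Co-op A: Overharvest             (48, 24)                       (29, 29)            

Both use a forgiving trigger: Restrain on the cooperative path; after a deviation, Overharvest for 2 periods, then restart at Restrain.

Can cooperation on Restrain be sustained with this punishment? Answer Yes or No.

IC: δ+…+δ^2 ≥ (48−37)/(37−29) = 11/8.
At δ = 4/7: partial sum = 0.8980 < 1.3750. Cooperation not sustainable.

No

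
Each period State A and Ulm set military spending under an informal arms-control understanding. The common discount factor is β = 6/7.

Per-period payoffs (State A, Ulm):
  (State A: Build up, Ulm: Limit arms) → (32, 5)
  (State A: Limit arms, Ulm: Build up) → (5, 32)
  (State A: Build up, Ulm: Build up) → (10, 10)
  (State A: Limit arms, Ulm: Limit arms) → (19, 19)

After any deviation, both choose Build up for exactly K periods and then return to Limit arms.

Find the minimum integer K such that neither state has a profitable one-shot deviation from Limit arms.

2

Need Σ_{k=1}^{K} β^k ≥ (32−19)/(19−10) = 1.4444 at β = 6/7.
At K = 1 the sum is 0.8571 < 1.4444; at K = 2 it is 1.5918 ≥ 1.4444.
So the minimum punishment length is K = 2.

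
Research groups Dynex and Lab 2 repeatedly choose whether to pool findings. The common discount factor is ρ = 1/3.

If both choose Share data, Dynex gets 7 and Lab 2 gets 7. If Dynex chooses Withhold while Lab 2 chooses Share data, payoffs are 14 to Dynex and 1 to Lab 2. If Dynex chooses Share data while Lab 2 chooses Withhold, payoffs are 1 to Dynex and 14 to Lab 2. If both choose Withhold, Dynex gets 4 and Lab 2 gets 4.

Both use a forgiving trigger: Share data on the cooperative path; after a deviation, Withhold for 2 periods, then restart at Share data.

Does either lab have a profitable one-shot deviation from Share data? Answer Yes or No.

A one-shot deviation gives 14 now, then 4 for 2 periods, then back to 7.
Gain from deviating: (14−7) today; loss: (7−4) in each of the next 2 periods.
No-deviation condition: (7−4)(ρ+…+ρ^2) ≥ 14−7, i.e. ρ+…+ρ^2 ≥ 7/3.
At ρ = 1/3: ρ+…+ρ^2 = 0.4444 < 2.3333.
So cooperation is not sustainable.

Yes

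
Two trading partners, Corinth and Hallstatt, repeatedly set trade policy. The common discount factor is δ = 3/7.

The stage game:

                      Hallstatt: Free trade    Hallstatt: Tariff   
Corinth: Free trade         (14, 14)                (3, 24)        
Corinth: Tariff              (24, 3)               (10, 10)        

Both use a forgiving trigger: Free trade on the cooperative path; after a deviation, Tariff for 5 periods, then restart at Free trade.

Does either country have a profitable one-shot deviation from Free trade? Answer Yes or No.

Comparing payoff streams over the 6 periods until play realigns: cooperate → 14(1+δ+…+δ^5); deviate → 24 + 10(δ+…+δ^5).
Cooperation is sustained iff (14−10)(δ+…+δ^5) ≥ 24−14.
δ+…+δ^5 = 3/7·(1−(3/7)^5)/(1−3/7) = 0.7392, and (24−14)/(14−10) = 2.5000.
0.7392 < 2.5000, so cooperation is not sustainable.

Yes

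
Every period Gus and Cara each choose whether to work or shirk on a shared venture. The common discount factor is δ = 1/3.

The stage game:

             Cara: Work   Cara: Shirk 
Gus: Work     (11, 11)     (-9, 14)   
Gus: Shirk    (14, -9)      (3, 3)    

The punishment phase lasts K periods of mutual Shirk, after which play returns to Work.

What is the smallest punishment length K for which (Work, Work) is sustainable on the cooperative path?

IC: δ(1−δ^K)/(1−δ) ≥ (14−11)/(11−3) = 3/8.
With δ = 1/3: need 1 − δ^K ≥ 3/8·(1−1/3)/(1/3), i.e. δ^K ≤ 0.2500.
Since (1/3)^1 = 0.3333 and (1/3)^2 = 0.1111, the smallest such K is 2.

2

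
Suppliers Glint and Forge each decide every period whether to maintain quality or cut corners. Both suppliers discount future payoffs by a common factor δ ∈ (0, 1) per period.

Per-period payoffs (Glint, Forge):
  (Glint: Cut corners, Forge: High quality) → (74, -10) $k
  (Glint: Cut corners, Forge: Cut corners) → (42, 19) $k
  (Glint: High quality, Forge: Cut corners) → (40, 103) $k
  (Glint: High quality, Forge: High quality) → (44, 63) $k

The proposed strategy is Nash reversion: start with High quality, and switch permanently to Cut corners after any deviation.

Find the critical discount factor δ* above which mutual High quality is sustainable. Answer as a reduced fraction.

Glint: cooperation gives 44 each period; deviation gives 74 once then 42 forever.
  44/(1−δ) ≥ 74 + 42δ/(1−δ) ⇒ δ ≥ 30/32 = 15/16.
Forge: cooperation gives 63 each period; deviation gives 103 once then 19 forever.
  δ ≥ 40/84 = 10/21.
Both must hold, so the binding constraint is Glint's: δ ≥ 15/16.

15/16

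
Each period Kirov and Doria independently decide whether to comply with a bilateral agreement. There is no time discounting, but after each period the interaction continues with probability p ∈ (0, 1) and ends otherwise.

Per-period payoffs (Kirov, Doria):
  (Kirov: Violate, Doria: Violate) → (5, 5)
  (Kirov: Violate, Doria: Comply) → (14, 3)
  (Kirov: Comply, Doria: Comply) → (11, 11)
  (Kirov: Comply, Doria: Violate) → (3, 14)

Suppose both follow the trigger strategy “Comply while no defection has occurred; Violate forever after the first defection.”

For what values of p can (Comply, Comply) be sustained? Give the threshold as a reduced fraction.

1/3

With no time discounting, the continuation probability p plays the role of the discount factor.
Grim-trigger IC: 11/(1−p) ≥ 14 + 5p/(1−p) ⇒ p ≥ (14−11)/(14−5) = 1/3.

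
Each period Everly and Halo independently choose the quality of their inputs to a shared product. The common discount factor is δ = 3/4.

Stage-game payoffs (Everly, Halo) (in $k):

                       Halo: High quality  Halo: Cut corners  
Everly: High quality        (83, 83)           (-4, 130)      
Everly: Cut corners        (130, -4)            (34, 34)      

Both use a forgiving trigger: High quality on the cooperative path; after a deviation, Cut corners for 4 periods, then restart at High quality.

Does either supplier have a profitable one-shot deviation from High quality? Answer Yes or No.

IC: δ+…+δ^4 ≥ (130−83)/(83−34) = 47/49.
At δ = 3/4: partial sum = 2.0508 ≥ 0.9592. Cooperation sustainable.

No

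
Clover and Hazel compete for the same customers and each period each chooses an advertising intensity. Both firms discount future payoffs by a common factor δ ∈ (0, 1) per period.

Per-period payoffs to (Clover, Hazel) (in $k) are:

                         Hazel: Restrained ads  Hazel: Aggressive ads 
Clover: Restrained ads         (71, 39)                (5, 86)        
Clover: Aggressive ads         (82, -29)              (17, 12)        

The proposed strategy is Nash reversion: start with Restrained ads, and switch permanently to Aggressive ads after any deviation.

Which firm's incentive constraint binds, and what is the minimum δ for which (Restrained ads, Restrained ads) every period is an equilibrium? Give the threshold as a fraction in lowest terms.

Hazel; δ ≥ 47/74

Clover: cooperation gives 71 each period; deviation gives 82 once then 17 forever.
  71/(1−δ) ≥ 82 + 17δ/(1−δ) ⇒ δ ≥ 11/65.
Hazel: cooperation gives 39 each period; deviation gives 86 once then 12 forever.
  δ ≥ 47/74.
Both must hold, so the binding constraint is Hazel's: δ ≥ 47/74.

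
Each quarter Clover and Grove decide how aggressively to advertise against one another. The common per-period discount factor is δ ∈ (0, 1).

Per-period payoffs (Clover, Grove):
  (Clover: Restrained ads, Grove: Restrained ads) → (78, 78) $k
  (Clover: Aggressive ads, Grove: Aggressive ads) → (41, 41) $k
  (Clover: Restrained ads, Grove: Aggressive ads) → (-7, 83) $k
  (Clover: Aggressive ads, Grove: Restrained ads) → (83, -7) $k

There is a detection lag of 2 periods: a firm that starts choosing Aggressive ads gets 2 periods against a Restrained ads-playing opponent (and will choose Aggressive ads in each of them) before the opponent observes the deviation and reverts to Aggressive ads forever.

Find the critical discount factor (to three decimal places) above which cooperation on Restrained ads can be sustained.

The best deviation is to choose Aggressive ads for all 2 undetected periods, earning 83 each, then 41 forever once detected.
Deviation value: 83(1−δ^2)/(1−δ) + 41δ^2/(1−δ); cooperation value: 78/(1−δ).
IC: 78 ≥ 83(1−δ^2) + 41δ^2 = 83 − 42δ^2.
So δ^2 ≥ 5/42, giving δ ≥ (5/42)^(1/2) ≈ 0.345.

0.345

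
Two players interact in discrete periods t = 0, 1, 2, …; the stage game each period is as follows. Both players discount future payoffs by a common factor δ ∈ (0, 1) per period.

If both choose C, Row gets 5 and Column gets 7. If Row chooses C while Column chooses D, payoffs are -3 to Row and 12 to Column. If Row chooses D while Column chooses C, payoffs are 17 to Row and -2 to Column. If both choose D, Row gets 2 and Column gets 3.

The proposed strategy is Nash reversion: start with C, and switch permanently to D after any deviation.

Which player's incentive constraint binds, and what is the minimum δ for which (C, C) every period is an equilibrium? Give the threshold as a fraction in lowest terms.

Row; δ ≥ 4/5

For Row: deviation gain 17−5 = 12, per-period punishment loss 5−2 = 3. IC gives δ ≥ 12/15 = 4/5.
For Column: gain 5, loss 4 per period, so δ ≥ 5/9.
The tighter constraint is Row's, so cooperation needs δ ≥ 4/5.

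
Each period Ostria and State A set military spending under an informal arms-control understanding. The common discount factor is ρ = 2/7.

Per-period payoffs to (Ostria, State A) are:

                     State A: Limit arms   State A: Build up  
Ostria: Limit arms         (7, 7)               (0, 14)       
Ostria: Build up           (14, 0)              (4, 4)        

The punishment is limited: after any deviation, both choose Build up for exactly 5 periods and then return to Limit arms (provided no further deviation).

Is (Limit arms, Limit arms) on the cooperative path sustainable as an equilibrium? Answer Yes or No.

No

A one-shot deviation gives 14 now, then 4 for 5 periods, then back to 7.
Gain from deviating: (14−7) today; loss: (7−4) in each of the next 5 periods.
No-deviation condition: (7−4)(ρ+…+ρ^5) ≥ 14−7, i.e. ρ+…+ρ^5 ≥ 7/3.
At ρ = 2/7: ρ+…+ρ^5 = 0.3992 < 2.3333.
So cooperation is not sustainable.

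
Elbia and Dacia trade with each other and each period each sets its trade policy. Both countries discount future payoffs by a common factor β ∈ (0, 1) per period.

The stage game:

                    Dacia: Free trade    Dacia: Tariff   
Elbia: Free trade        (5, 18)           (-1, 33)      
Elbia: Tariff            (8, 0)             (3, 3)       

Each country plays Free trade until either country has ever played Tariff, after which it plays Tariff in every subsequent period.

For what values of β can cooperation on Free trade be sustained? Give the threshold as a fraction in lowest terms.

Elbia: cooperation gives 5 each period; deviation gives 8 once then 3 forever.
  5/(1−β) ≥ 8 + 3β/(1−β) ⇒ β ≥ 3/5.
Dacia: cooperation gives 18 each period; deviation gives 33 once then 3 forever.
  β ≥ 15/30 = 1/2.
Both must hold, so the binding constraint is Elbia's: β ≥ 3/5.

3/5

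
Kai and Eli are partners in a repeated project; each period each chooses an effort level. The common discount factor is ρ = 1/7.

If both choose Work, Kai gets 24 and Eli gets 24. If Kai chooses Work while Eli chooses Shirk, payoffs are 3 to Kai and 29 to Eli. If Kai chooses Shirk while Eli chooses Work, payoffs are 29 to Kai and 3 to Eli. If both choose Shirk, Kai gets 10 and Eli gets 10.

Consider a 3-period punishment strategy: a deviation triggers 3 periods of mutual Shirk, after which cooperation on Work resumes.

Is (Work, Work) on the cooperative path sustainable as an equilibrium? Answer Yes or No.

No

IC: ρ+…+ρ^3 ≥ (29−24)/(24−10) = 5/14.
At ρ = 1/7: partial sum = 0.1662 < 0.3571. Cooperation not sustainable.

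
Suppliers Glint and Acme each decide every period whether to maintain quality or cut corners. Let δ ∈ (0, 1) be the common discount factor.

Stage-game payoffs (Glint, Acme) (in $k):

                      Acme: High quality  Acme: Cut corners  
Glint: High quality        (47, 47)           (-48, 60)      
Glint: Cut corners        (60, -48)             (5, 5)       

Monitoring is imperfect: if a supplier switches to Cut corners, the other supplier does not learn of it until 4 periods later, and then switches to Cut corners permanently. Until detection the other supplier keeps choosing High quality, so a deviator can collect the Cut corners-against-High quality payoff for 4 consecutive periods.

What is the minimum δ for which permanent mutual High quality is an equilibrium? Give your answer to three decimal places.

The best deviation is to choose Cut corners for all 4 undetected periods, earning 60 each, then 5 forever once detected.
Deviation value: 60(1−δ^4)/(1−δ) + 5δ^4/(1−δ); cooperation value: 47/(1−δ).
IC: 47 ≥ 60(1−δ^4) + 5δ^4 = 60 − 55δ^4.
So δ^4 ≥ 13/55, giving δ ≥ (13/55)^(1/4) ≈ 0.697.

0.697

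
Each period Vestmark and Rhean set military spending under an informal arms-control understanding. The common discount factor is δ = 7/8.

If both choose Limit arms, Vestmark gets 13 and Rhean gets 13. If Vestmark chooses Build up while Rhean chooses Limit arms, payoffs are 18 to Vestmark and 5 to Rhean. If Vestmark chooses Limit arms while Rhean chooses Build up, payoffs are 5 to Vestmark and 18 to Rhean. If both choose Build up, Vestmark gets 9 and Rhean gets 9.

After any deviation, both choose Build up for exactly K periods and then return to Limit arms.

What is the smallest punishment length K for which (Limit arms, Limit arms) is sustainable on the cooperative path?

Need Σ_{k=1}^{K} δ^k ≥ (18−13)/(13−9) = 1.2500 at δ = 7/8.
At K = 1 the sum is 0.8750 < 1.2500; at K = 2 it is 1.6406 ≥ 1.2500.
So the minimum punishment length is K = 2.

2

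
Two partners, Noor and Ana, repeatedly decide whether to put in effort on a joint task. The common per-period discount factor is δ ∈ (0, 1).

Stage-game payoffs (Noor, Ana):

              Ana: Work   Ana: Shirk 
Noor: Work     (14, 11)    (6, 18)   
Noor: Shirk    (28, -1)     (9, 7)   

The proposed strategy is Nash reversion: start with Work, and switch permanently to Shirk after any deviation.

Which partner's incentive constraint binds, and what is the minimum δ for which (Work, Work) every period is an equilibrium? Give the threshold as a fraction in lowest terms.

For Noor: deviation gain 28−14 = 14, per-period punishment loss 14−9 = 5. IC gives δ ≥ 14/19.
For Ana: gain 7, loss 4 per period, so δ ≥ 7/11.
The tighter constraint is Noor's, so cooperation needs δ ≥ 14/19.

Noor; δ ≥ 14/19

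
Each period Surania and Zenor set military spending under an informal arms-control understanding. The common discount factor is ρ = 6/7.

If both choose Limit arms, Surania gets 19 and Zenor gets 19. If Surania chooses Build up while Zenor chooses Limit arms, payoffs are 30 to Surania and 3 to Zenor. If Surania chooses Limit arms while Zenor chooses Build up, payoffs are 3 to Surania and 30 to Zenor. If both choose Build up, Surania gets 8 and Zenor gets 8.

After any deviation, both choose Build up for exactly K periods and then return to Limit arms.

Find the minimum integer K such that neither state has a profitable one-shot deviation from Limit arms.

2

Need Σ_{k=1}^{K} ρ^k ≥ (30−19)/(19−8) = 1.0000 at ρ = 6/7.
At K = 1 the sum is 0.8571 < 1.0000; at K = 2 it is 1.5918 ≥ 1.0000.
So the minimum punishment length is K = 2.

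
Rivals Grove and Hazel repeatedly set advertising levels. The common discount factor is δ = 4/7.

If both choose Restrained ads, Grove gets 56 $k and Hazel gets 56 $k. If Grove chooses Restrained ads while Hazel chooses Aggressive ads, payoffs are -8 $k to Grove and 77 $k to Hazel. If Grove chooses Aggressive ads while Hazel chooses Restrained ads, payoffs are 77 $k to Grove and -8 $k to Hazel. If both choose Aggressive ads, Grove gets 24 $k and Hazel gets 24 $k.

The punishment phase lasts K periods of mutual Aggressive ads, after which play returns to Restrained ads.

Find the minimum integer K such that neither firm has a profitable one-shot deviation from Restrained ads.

2

No profitable deviation requires (56−24)(δ+…+δ^K) ≥ 77−56, i.e. δ+…+δ^K ≥ 21/32 ≈ 0.6562.
With δ = 4/7, the partial sums are K=1: 0.5714, K=2: 0.8980.
K = 2 is the first length at which the sum reaches 0.6562.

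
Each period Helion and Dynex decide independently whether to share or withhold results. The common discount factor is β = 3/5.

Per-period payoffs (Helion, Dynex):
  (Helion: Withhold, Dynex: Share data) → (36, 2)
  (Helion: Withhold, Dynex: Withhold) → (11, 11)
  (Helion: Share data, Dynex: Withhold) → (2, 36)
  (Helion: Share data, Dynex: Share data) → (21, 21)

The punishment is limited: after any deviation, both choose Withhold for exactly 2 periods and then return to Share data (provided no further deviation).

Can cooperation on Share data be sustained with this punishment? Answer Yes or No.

No

A one-shot deviation gives 36 now, then 11 for 2 periods, then back to 21.
Gain from deviating: (36−21) today; loss: (21−11) in each of the next 2 periods.
No-deviation condition: (21−11)(β+…+β^2) ≥ 36−21, i.e. β+…+β^2 ≥ 3/2.
At β = 3/5: β+…+β^2 = 0.9600 < 1.5000.
So cooperation is not sustainable.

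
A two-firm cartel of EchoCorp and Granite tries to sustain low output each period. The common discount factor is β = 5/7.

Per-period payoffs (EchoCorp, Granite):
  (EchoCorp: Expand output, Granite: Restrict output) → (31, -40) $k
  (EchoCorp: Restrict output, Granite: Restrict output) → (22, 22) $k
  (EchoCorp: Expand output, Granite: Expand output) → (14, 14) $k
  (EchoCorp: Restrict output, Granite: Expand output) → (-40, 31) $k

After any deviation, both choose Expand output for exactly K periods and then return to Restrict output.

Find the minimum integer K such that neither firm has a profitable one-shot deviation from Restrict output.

2

Need Σ_{k=1}^{K} β^k ≥ (31−22)/(22−14) = 1.1250 at β = 5/7.
At K = 1 the sum is 0.7143 < 1.1250; at K = 2 it is 1.2245 ≥ 1.1250.
So the minimum punishment length is K = 2.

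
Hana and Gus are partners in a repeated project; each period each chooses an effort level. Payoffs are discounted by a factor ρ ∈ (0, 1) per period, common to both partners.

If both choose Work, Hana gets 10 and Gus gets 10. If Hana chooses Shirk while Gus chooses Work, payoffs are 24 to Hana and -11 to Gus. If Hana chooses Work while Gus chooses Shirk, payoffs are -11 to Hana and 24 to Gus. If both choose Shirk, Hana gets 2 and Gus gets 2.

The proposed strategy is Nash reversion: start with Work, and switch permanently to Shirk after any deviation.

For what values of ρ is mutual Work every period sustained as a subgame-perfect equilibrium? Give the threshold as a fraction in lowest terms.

7/11

Under grim trigger the critical discount factor is (T−C)/(T−P) with T = 24, C = 10, P = 2.
ρ* = (24−10)/(24−2) = 14/22 = 7/11.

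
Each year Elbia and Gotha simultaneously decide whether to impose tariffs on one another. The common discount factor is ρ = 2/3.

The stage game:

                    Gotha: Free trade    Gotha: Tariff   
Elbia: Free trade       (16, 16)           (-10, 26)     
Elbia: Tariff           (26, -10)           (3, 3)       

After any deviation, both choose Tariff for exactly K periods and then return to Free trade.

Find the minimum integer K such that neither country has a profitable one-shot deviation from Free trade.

IC: ρ(1−ρ^K)/(1−ρ) ≥ (26−16)/(16−3) = 10/13.
With ρ = 2/3: need 1 − ρ^K ≥ 10/13·(1−2/3)/(2/3), i.e. ρ^K ≤ 0.6154.
Since (2/3)^1 = 0.6667 and (2/3)^2 = 0.4444, the smallest such K is 2.

2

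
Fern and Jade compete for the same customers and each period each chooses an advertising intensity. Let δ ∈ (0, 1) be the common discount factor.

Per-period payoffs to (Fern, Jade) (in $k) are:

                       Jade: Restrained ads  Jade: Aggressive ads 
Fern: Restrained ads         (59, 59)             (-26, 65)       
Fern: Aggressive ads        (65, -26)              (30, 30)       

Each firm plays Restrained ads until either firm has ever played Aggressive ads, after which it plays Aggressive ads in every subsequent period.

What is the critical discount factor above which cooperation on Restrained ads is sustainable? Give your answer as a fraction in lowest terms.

One-period gain from deviating is 65 − 59 = 6. The loss is 59 − 30 = 29 in every subsequent period, with present value 29·δ/(1−δ).
Deviation is unprofitable when 29·δ/(1−δ) ≥ 6, i.e. δ/(1−δ) ≥ 6/29.
Equivalently δ ≥ 6/(6+29) = 6/35.

6/35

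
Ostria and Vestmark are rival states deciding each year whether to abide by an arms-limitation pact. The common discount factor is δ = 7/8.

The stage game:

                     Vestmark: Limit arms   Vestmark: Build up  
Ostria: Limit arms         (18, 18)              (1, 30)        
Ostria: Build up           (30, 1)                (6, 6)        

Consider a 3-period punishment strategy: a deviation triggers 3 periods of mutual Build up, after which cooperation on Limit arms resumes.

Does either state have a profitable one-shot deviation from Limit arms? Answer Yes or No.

No

A one-shot deviation gives 30 now, then 6 for 3 periods, then back to 18.
Gain from deviating: (30−18) today; loss: (18−6) in each of the next 3 periods.
No-deviation condition: (18−6)(δ+…+δ^3) ≥ 30−18, i.e. δ+…+δ^3 ≥ 1.
At δ = 7/8: δ+…+δ^3 = 2.3105 ≥ 1.0000.
So cooperation is sustainable.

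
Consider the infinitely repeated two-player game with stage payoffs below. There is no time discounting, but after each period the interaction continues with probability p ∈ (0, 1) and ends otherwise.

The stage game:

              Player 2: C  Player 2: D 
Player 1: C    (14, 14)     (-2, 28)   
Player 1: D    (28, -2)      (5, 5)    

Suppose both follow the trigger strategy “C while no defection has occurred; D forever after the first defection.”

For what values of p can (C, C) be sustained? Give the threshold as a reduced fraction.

14/23

With no time discounting, the continuation probability p plays the role of the discount factor.
Grim-trigger IC: 14/(1−p) ≥ 28 + 5p/(1−p) ⇒ p ≥ (28−14)/(28−5) = 14/23.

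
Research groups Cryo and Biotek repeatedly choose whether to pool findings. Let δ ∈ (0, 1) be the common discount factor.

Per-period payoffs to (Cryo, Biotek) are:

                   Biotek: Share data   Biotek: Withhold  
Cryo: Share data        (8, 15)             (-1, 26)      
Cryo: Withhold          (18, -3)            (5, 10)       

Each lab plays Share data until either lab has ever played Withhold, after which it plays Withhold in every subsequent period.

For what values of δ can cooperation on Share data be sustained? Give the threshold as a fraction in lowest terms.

10/13

Cryo: cooperation gives 8 each period; deviation gives 18 once then 5 forever.
  8/(1−δ) ≥ 18 + 5δ/(1−δ) ⇒ δ ≥ 10/13.
Biotek: cooperation gives 15 each period; deviation gives 26 once then 10 forever.
  δ ≥ 11/16.
Both must hold, so the binding constraint is Cryo's: δ ≥ 10/13.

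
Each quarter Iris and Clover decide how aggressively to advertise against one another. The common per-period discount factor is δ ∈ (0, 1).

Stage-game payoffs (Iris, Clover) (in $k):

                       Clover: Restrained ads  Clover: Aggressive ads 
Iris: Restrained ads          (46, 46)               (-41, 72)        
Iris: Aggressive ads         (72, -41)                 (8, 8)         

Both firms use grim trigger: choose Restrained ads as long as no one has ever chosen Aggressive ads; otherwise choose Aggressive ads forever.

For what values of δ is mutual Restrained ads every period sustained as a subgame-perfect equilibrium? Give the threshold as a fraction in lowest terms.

Cooperation forever yields 46 each period: 46/(1−δ).
Deviating yields 72 once, then 8 forever: 72 + 8δ/(1−δ).
No profitable deviation requires 46/(1−δ) ≥ 72 + 8δ/(1−δ).
Multiplying by (1−δ): 46 ≥ 72(1−δ) + 8δ = 72 − 64δ.
So 64δ ≥ 26, i.e. δ ≥ 26/64 = 13/32.

13/32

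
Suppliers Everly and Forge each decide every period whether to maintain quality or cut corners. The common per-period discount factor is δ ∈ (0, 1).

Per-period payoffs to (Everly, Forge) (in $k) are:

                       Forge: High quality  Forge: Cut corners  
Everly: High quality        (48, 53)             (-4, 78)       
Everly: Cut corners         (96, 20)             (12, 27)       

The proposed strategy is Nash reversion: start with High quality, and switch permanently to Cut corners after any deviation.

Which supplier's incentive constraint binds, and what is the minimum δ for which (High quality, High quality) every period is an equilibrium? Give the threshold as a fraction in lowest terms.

Everly's threshold: (96−48)/(96−12) = 4/7.
Forge's threshold: (78−53)/(78−27) = 25/51.
4/7 > 25/51, so Everly binds and δ* = 4/7.

Everly; δ ≥ 4/7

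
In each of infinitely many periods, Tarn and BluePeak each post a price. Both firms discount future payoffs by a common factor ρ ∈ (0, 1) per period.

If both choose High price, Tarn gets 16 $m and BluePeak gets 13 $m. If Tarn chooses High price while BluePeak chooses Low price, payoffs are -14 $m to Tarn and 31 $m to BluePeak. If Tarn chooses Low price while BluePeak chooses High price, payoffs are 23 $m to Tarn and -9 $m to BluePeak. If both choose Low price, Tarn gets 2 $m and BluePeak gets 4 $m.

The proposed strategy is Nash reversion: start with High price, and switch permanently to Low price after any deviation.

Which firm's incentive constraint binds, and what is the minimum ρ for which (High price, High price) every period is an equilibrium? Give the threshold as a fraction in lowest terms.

BluePeak; ρ ≥ 2/3

For Tarn: deviation gain 23−16 = 7, per-period punishment loss 16−2 = 14. IC gives ρ ≥ 7/21 = 1/3.
For BluePeak: gain 18, loss 9 per period, so ρ ≥ 18/27 = 2/3.
The tighter constraint is BluePeak's, so cooperation needs ρ ≥ 2/3.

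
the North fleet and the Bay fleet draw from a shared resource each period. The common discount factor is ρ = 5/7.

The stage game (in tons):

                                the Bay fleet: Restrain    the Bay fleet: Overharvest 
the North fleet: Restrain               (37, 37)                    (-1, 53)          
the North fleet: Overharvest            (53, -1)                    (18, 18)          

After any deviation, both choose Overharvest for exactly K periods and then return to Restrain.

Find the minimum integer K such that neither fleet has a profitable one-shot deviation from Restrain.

2

No profitable deviation requires (37−18)(ρ+…+ρ^K) ≥ 53−37, i.e. ρ+…+ρ^K ≥ 16/19 ≈ 0.8421.
With ρ = 5/7, the partial sums are K=1: 0.7143, K=2: 1.2245.
K = 2 is the first length at which the sum reaches 0.8421.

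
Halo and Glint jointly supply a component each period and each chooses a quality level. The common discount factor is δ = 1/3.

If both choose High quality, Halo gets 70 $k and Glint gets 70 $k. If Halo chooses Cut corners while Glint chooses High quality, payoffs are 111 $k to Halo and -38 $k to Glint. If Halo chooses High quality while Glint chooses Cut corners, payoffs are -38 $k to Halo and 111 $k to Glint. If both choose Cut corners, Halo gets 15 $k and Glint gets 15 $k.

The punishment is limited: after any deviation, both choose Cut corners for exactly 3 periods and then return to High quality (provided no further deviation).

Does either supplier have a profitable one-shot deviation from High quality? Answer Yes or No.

Yes

IC: δ+…+δ^3 ≥ (111−70)/(70−15) = 41/55.
At δ = 1/3: partial sum = 0.4815 < 0.7455. Cooperation not sustainable.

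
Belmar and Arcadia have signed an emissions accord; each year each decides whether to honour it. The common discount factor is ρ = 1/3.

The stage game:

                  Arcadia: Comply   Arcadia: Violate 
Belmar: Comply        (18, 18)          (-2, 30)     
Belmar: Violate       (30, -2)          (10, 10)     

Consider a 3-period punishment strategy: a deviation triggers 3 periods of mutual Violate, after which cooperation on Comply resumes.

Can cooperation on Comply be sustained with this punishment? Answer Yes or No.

No

IC: ρ+…+ρ^3 ≥ (30−18)/(18−10) = 3/2.
At ρ = 1/3: partial sum = 0.4815 < 1.5000. Cooperation not sustainable.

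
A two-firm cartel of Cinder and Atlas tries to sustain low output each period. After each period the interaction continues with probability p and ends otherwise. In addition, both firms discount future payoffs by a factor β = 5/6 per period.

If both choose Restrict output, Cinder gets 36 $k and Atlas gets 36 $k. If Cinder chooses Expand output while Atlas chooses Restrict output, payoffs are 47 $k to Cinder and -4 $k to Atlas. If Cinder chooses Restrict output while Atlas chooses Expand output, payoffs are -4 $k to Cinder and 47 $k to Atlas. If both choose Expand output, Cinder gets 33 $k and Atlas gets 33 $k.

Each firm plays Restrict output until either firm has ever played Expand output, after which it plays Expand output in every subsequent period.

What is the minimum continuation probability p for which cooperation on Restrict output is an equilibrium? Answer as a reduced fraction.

With continuation probability p and discount β, the effective per-period discount factor is βp.
Grim-trigger IC: βp ≥ (47−36)/(47−33) = 11/14.
So p ≥ (11/14)/(5/6) = 33/35.

33/35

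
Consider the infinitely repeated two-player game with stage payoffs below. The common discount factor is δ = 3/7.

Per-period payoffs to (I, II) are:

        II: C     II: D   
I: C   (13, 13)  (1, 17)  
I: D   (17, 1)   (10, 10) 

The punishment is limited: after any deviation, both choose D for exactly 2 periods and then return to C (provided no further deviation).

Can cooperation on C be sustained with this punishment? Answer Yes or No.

No

IC: δ+…+δ^2 ≥ (17−13)/(13−10) = 4/3.
At δ = 3/7: partial sum = 0.6122 < 1.3333. Cooperation not sustainable.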